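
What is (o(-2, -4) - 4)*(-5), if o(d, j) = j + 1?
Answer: 35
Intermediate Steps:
o(d, j) = 1 + j
(o(-2, -4) - 4)*(-5) = ((1 - 4) - 4)*(-5) = (-3 - 4)*(-5) = -7*(-5) = 35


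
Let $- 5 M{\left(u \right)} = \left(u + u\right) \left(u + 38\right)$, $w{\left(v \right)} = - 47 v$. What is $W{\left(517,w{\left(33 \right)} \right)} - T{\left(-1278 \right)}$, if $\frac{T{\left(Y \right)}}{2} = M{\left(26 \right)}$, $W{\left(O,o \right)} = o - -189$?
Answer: $- \frac{154}{5} \approx -30.8$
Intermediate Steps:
$M{\left(u \right)} = - \frac{2 u \left(38 + u\right)}{5}$ ($M{\left(u \right)} = - \frac{\left(u + u\right) \left(u + 38\right)}{5} = - \frac{2 u \left(38 + u\right)}{5}$)
$W{\left(O,o \right)} = 189 + o$ ($W{\left(O,o \right)} = o + 189 = 189 + o$)
$T{\left(Y \right)} = - \frac{6656}{5}$ ($T{\left(Y \right)} = 2 \left(\left(- \frac{2}{5}\right) 26 \left(38 + 26\right)\right) = 2 \left(\left(- \frac{2}{5}\right) 26 \cdot 64\right) = 2 \left(- \frac{3328}{5}\right) = - \frac{6656}{5}$)
$W{\left(517,w{\left(33 \right)} \right)} - T{\left(-1278 \right)} = \left(189 - 1551\right) - - \frac{6656}{5} = \left(189 - 1551\right) + \frac{6656}{5} = -1362 + \frac{6656}{5} = - \frac{154}{5}$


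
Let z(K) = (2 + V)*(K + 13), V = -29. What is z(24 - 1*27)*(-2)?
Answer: 540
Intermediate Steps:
z(K) = -351 - 27*K (z(K) = (2 - 29)*(K + 13) = -27*(13 + K) = -351 - 27*K)
z(24 - 1*27)*(-2) = (-351 - 27*(24 - 1*27))*(-2) = (-351 - 27*(24 - 27))*(-2) = (-351 - 27*(-3))*(-2) = (-351 + 81)*(-2) = -270*(-2) = 540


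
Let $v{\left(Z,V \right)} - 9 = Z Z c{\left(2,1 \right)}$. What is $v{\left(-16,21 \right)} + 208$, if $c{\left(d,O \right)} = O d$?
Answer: $729$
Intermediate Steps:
$v{\left(Z,V \right)} = 9 + 2 Z^{2}$ ($v{\left(Z,V \right)} = 9 + Z Z 1 \cdot 2 = 9 + Z^{2} \cdot 2 = 9 + 2 Z^{2}$)
$v{\left(-16,21 \right)} + 208 = \left(9 + 2 \left(-16\right)^{2}\right) + 208 = \left(9 + 2 \cdot 256\right) + 208 = \left(9 + 512\right) + 208 = 521 + 208 = 729$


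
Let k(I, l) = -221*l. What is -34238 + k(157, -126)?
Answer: -6392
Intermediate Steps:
-34238 + k(157, -126) = -34238 - 221*(-126) = -34238 + 27846 = -6392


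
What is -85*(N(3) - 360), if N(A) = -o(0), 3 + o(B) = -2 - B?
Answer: 30175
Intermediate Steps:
o(B) = -5 - B (o(B) = -3 + (-2 - B) = -5 - B)
N(A) = 5 (N(A) = -(-5 - 1*0) = -(-5 + 0) = -1*(-5) = 5)
-85*(N(3) - 360) = -85*(5 - 360) = -85*(-355) = 30175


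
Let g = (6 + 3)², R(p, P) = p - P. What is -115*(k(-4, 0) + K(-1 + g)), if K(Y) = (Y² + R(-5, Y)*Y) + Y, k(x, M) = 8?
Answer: 35880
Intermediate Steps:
g = 81 (g = 9² = 81)
K(Y) = Y + Y² + Y*(-5 - Y) (K(Y) = (Y² + (-5 - Y)*Y) + Y = (Y² + Y*(-5 - Y)) + Y = Y + Y² + Y*(-5 - Y))
-115*(k(-4, 0) + K(-1 + g)) = -115*(8 - 4*(-1 + 81)) = -115*(8 - 4*80) = -115*(8 - 320) = -115*(-312) = 35880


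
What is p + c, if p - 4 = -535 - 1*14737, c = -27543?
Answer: -42811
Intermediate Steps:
p = -15268 (p = 4 + (-535 - 1*14737) = 4 + (-535 - 14737) = 4 - 15272 = -15268)
p + c = -15268 - 27543 = -42811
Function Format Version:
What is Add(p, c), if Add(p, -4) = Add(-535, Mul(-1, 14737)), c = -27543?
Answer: -42811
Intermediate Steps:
p = -15268 (p = Add(4, Add(-535, Mul(-1, 14737))) = Add(4, Add(-535, -14737)) = Add(4, -15272) = -15268)
Add(p, c) = Add(-15268, -27543) = -42811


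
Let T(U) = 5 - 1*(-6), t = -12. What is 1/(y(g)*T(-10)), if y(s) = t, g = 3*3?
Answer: -1/132 ≈ -0.0075758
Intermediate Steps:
g = 9
y(s) = -12
T(U) = 11 (T(U) = 5 + 6 = 11)
1/(y(g)*T(-10)) = 1/(-12*11) = 1/(-132) = -1/132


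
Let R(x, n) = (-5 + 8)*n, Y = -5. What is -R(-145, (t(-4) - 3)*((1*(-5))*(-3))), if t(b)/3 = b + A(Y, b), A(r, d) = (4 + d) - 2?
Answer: 945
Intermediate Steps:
A(r, d) = 2 + d
t(b) = 6 + 6*b (t(b) = 3*(b + (2 + b)) = 3*(2 + 2*b) = 6 + 6*b)
R(x, n) = 3*n
-R(-145, (t(-4) - 3)*((1*(-5))*(-3))) = -3*((6 + 6*(-4)) - 3)*((1*(-5))*(-3)) = -3*((6 - 24) - 3)*(-5*(-3)) = -3*(-18 - 3)*15 = -3*(-21*15) = -3*(-315) = -1*(-945) = 945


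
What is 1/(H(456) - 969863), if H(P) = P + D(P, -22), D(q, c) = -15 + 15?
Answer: -1/969407 ≈ -1.0316e-6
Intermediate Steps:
D(q, c) = 0
H(P) = P (H(P) = P + 0 = P)
1/(H(456) - 969863) = 1/(456 - 969863) = 1/(-969407) = -1/969407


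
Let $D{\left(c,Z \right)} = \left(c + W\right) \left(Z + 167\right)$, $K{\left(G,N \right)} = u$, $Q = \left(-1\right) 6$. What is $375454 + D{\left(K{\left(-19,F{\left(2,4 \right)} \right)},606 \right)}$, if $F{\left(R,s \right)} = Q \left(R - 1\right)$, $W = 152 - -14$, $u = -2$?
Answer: $502226$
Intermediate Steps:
$Q = -6$
$W = 166$ ($W = 152 + 14 = 166$)
$F{\left(R,s \right)} = 6 - 6 R$ ($F{\left(R,s \right)} = - 6 \left(R - 1\right) = - 6 \left(-1 + R\right) = 6 - 6 R$)
$K{\left(G,N \right)} = -2$
$D{\left(c,Z \right)} = \left(166 + c\right) \left(167 + Z\right)$ ($D{\left(c,Z \right)} = \left(c + 166\right) \left(Z + 167\right) = \left(166 + c\right) \left(167 + Z\right)$)
$375454 + D{\left(K{\left(-19,F{\left(2,4 \right)} \right)},606 \right)} = 375454 + \left(27722 + 166 \cdot 606 + 167 \left(-2\right) + 606 \left(-2\right)\right) = 375454 + \left(27722 + 100596 - 334 - 1212\right) = 375454 + 126772 = 502226$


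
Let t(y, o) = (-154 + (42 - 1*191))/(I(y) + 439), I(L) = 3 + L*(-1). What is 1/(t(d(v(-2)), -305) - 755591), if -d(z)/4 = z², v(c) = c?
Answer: -458/346060981 ≈ -1.3235e-6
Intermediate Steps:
I(L) = 3 - L
d(z) = -4*z²
t(y, o) = -303/(442 - y) (t(y, o) = (-154 + (42 - 1*191))/((3 - y) + 439) = (-154 + (42 - 191))/(442 - y) = (-154 - 149)/(442 - y) = -303/(442 - y))
1/(t(d(v(-2)), -305) - 755591) = 1/(303/(-442 - 4*(-2)²) - 755591) = 1/(303/(-442 - 4*4) - 755591) = 1/(303/(-442 - 16) - 755591) = 1/(303/(-458) - 755591) = 1/(303*(-1/458) - 755591) = 1/(-303/458 - 755591) = 1/(-346060981/458) = -458/346060981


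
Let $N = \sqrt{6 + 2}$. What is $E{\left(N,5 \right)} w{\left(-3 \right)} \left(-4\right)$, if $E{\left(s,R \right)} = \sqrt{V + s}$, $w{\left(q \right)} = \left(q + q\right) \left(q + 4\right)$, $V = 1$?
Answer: $24 \sqrt{1 + 2 \sqrt{2}} \approx 46.959$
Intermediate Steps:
$w{\left(q \right)} = 2 q \left(4 + q\right)$
$N = 2 \sqrt{2}$ ($N = \sqrt{8} = 2 \sqrt{2} \approx 2.8284$)
$E{\left(s,R \right)} = \sqrt{1 + s}$
$E{\left(N,5 \right)} w{\left(-3 \right)} \left(-4\right) = \sqrt{1 + 2 \sqrt{2}} \cdot 2 \left(-3\right) \left(4 - 3\right) \left(-4\right) = \sqrt{1 + 2 \sqrt{2}} \cdot 2 \left(-3\right) 1 \left(-4\right) = \sqrt{1 + 2 \sqrt{2}} \left(-6\right) \left(-4\right) = - 6 \sqrt{1 + 2 \sqrt{2}} \left(-4\right) = 24 \sqrt{1 + 2 \sqrt{2}}$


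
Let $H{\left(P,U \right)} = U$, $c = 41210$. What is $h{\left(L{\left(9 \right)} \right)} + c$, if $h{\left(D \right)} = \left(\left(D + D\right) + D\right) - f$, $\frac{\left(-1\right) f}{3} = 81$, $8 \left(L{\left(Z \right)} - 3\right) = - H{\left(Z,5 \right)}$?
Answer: $\frac{331681}{8} \approx 41460.0$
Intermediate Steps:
$L{\left(Z \right)} = \frac{19}{8}$ ($L{\left(Z \right)} = 3 + \frac{\left(-1\right) 5}{8} = 3 + \frac{1}{8} \left(-5\right) = 3 - \frac{5}{8} = \frac{19}{8}$)
$f = -243$ ($f = \left(-3\right) 81 = -243$)
$h{\left(D \right)} = 243 + 3 D$ ($h{\left(D \right)} = \left(\left(D + D\right) + D\right) - -243 = \left(2 D + D\right) + 243 = 3 D + 243 = 243 + 3 D$)
$h{\left(L{\left(9 \right)} \right)} + c = \left(243 + 3 \cdot \frac{19}{8}\right) + 41210 = \left(243 + \frac{57}{8}\right) + 41210 = \frac{2001}{8} + 41210 = \frac{331681}{8}$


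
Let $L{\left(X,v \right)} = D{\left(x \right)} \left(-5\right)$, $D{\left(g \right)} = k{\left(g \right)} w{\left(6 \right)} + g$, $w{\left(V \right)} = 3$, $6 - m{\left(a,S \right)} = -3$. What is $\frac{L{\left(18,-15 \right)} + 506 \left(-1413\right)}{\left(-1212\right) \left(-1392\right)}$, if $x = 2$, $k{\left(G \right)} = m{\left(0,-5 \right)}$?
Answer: $- \frac{715123}{1687104} \approx -0.42388$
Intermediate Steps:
$m{\left(a,S \right)} = 9$ ($m{\left(a,S \right)} = 6 - -3 = 6 + 3 = 9$)
$k{\left(G \right)} = 9$
$D{\left(g \right)} = 27 + g$ ($D{\left(g \right)} = 9 \cdot 3 + g = 27 + g$)
$L{\left(X,v \right)} = -145$ ($L{\left(X,v \right)} = \left(27 + 2\right) \left(-5\right) = 29 \left(-5\right) = -145$)
$\frac{L{\left(18,-15 \right)} + 506 \left(-1413\right)}{\left(-1212\right) \left(-1392\right)} = \frac{-145 + 506 \left(-1413\right)}{\left(-1212\right) \left(-1392\right)} = \frac{-145 - 714978}{1687104} = \left(-715123\right) \frac{1}{1687104} = - \frac{715123}{1687104}$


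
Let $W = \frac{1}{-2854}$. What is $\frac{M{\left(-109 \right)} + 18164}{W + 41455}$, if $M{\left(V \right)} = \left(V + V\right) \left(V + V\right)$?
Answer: $\frac{62491184}{39437523} \approx 1.5846$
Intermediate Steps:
$W = - \frac{1}{2854} \approx -0.00035039$
$M{\left(V \right)} = 4 V^{2}$ ($M{\left(V \right)} = 2 V 2 V = 4 V^{2}$)
$\frac{M{\left(-109 \right)} + 18164}{W + 41455} = \frac{4 \left(-109\right)^{2} + 18164}{- \frac{1}{2854} + 41455} = \frac{4 \cdot 11881 + 18164}{\frac{118312569}{2854}} = \left(47524 + 18164\right) \frac{2854}{118312569} = 65688 \cdot \frac{2854}{118312569} = \frac{62491184}{39437523}$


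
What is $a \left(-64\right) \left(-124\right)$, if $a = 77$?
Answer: $611072$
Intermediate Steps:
$a \left(-64\right) \left(-124\right) = 77 \left(-64\right) \left(-124\right) = \left(-4928\right) \left(-124\right) = 611072$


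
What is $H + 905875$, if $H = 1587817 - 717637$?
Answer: $1776055$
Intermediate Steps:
$H = 870180$ ($H = 1587817 - 717637 = 870180$)
$H + 905875 = 870180 + 905875 = 1776055$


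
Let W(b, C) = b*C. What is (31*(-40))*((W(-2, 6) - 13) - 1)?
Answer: 32240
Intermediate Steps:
W(b, C) = C*b
(31*(-40))*((W(-2, 6) - 13) - 1) = (31*(-40))*((6*(-2) - 13) - 1) = -1240*((-12 - 13) - 1) = -1240*(-25 - 1) = -1240*(-26) = 32240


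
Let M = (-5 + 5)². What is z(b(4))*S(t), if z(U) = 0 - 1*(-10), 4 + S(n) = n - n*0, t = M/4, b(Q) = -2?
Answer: -40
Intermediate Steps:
M = 0 (M = 0² = 0)
t = 0 (t = 0/4 = 0*(¼) = 0)
S(n) = -4 + n (S(n) = -4 + (n - n*0) = -4 + (n - 1*0) = -4 + (n + 0) = -4 + n)
z(U) = 10 (z(U) = 0 + 10 = 10)
z(b(4))*S(t) = 10*(-4 + 0) = 10*(-4) = -40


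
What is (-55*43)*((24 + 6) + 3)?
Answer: -78045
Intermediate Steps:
(-55*43)*((24 + 6) + 3) = -2365*(30 + 3) = -2365*33 = -78045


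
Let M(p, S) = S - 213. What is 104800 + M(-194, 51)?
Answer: 104638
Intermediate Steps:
M(p, S) = -213 + S
104800 + M(-194, 51) = 104800 + (-213 + 51) = 104800 - 162 = 104638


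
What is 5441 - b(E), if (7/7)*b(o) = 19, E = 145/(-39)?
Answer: 5422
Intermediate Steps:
E = -145/39 (E = 145*(-1/39) = -145/39 ≈ -3.7179)
b(o) = 19
5441 - b(E) = 5441 - 1*19 = 5441 - 19 = 5422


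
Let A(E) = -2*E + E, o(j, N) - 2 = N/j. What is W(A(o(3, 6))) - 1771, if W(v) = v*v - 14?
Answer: -1769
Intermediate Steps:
o(j, N) = 2 + N/j
A(E) = -E
W(v) = -14 + v² (W(v) = v² - 14 = -14 + v²)
W(A(o(3, 6))) - 1771 = (-14 + (-(2 + 6/3))²) - 1771 = (-14 + (-(2 + 6*(⅓)))²) - 1771 = (-14 + (-(2 + 2))²) - 1771 = (-14 + (-1*4)²) - 1771 = (-14 + (-4)²) - 1771 = (-14 + 16) - 1771 = 2 - 1771 = -1769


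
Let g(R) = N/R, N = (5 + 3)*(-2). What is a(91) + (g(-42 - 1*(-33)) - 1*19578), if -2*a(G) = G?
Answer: -353191/18 ≈ -19622.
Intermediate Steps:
a(G) = -G/2
N = -16 (N = 8*(-2) = -16)
g(R) = -16/R
a(91) + (g(-42 - 1*(-33)) - 1*19578) = -½*91 + (-16/(-42 - 1*(-33)) - 1*19578) = -91/2 + (-16/(-42 + 33) - 19578) = -91/2 + (-16/(-9) - 19578) = -91/2 + (-16*(-⅑) - 19578) = -91/2 + (16/9 - 19578) = -91/2 - 176186/9 = -353191/18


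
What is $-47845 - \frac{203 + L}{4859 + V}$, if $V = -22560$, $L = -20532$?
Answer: $- \frac{846924674}{17701} \approx -47846.0$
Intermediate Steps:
$-47845 - \frac{203 + L}{4859 + V} = -47845 - \frac{203 - 20532}{4859 - 22560} = -47845 - - \frac{20329}{-17701} = -47845 - \left(-20329\right) \left(- \frac{1}{17701}\right) = -47845 - \frac{20329}{17701} = - \frac{846924674}{17701}$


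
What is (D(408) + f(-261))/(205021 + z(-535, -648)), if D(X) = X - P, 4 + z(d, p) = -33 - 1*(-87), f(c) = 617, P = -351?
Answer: 1376/205071 ≈ 0.0067099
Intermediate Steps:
z(d, p) = 50 (z(d, p) = -4 + (-33 - 1*(-87)) = -4 + (-33 + 87) = -4 + 54 = 50)
D(X) = 351 + X (D(X) = X - 1*(-351) = X + 351 = 351 + X)
(D(408) + f(-261))/(205021 + z(-535, -648)) = ((351 + 408) + 617)/(205021 + 50) = (759 + 617)/205071 = 1376*(1/205071) = 1376/205071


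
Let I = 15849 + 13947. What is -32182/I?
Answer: -16091/14898 ≈ -1.0801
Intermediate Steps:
I = 29796
-32182/I = -32182/29796 = -32182*1/29796 = -16091/14898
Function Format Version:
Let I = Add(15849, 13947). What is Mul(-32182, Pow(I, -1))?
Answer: Rational(-16091, 14898) ≈ -1.0801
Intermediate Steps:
I = 29796
Mul(-32182, Pow(I, -1)) = Mul(-32182, Pow(29796, -1)) = Mul(-32182, Rational(1, 29796)) = Rational(-16091, 14898)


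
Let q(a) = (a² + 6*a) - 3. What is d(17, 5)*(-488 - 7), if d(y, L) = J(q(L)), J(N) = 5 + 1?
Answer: -2970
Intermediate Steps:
q(a) = -3 + a² + 6*a
J(N) = 6
d(y, L) = 6
d(17, 5)*(-488 - 7) = 6*(-488 - 7) = 6*(-495) = -2970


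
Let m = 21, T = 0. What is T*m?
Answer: 0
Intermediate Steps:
T*m = 0*21 = 0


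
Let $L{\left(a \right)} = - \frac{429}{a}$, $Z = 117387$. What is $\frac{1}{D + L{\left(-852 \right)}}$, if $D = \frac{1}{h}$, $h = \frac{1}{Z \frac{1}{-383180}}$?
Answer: $\frac{6801445}{1341052} \approx 5.0717$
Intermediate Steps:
$h = - \frac{383180}{117387}$ ($h = \frac{1}{117387 \frac{1}{-383180}} = \frac{1}{117387 \left(- \frac{1}{383180}\right)} = \frac{1}{- \frac{117387}{383180}} = - \frac{383180}{117387} \approx -3.2642$)
$D = - \frac{117387}{383180}$ ($D = \frac{1}{- \frac{383180}{117387}} = - \frac{117387}{383180} \approx -0.30635$)
$\frac{1}{D + L{\left(-852 \right)}} = \frac{1}{- \frac{117387}{383180} - \frac{429}{-852}} = \frac{1}{- \frac{117387}{383180} - - \frac{143}{284}} = \frac{1}{- \frac{117387}{383180} + \frac{143}{284}} = \frac{1}{\frac{1341052}{6801445}} = \frac{6801445}{1341052}$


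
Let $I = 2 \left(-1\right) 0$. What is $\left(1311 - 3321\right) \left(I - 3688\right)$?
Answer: $7412880$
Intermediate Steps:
$I = 0$ ($I = \left(-2\right) 0 = 0$)
$\left(1311 - 3321\right) \left(I - 3688\right) = \left(1311 - 3321\right) \left(0 - 3688\right) = \left(1311 - 3321\right) \left(-3688\right) = \left(-2010\right) \left(-3688\right) = 7412880$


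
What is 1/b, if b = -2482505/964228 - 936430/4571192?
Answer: -275479457486/765683688875 ≈ -0.35978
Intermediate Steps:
b = -765683688875/275479457486 (b = -2482505*1/964228 - 936430*1/4571192 = -2482505/964228 - 468215/2285596 = -765683688875/275479457486 ≈ -2.7795)
1/b = 1/(-765683688875/275479457486) = -275479457486/765683688875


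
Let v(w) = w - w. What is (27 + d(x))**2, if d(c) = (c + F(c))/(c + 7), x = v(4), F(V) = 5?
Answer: 37636/49 ≈ 768.08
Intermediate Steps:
v(w) = 0
x = 0
d(c) = (5 + c)/(7 + c) (d(c) = (c + 5)/(c + 7) = (5 + c)/(7 + c))
(27 + d(x))**2 = (27 + (5 + 0)/(7 + 0))**2 = (27 + 5/7)**2 = (194/7)**2 = 37636/49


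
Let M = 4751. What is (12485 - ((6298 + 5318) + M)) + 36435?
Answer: 32553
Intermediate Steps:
(12485 - ((6298 + 5318) + M)) + 36435 = (12485 - ((6298 + 5318) + 4751)) + 36435 = (12485 - (11616 + 4751)) + 36435 = (12485 - 1*16367) + 36435 = (12485 - 16367) + 36435 = -3882 + 36435 = 32553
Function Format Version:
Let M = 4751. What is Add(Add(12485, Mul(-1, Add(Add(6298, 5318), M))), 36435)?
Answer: 32553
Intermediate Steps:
Add(Add(12485, Mul(-1, Add(Add(6298, 5318), M))), 36435) = Add(Add(12485, Mul(-1, Add(Add(6298, 5318), 4751))), 36435) = Add(Add(12485, Mul(-1, Add(11616, 4751))), 36435) = Add(Add(12485, Mul(-1, 16367)), 36435) = Add(Add(12485, -16367), 36435) = Add(-3882, 36435) = 32553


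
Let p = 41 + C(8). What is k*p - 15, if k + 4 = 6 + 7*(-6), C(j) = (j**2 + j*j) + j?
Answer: -7095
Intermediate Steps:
C(j) = j + 2*j**2 (C(j) = (j**2 + j**2) + j = 2*j**2 + j = j + 2*j**2)
p = 177 (p = 41 + 8*(1 + 2*8) = 41 + 8*(1 + 16) = 41 + 8*17 = 41 + 136 = 177)
k = -40 (k = -4 + (6 + 7*(-6)) = -4 + (6 - 42) = -4 - 36 = -40)
k*p - 15 = -40*177 - 15 = -7080 - 15 = -7095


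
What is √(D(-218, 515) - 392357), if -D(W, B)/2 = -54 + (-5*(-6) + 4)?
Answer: I*√392317 ≈ 626.35*I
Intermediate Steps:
D(W, B) = 40 (D(W, B) = -2*(-54 + (-5*(-6) + 4)) = -2*(-54 + (30 + 4)) = -2*(-54 + 34) = -2*(-20) = 40)
√(D(-218, 515) - 392357) = √(40 - 392357) = √(-392317) = I*√392317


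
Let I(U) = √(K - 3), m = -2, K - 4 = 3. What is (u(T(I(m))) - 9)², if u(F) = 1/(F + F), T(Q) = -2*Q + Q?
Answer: 1369/16 ≈ 85.563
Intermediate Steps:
K = 7 (K = 4 + 3 = 7)
I(U) = 2 (I(U) = √(7 - 3) = √4 = 2)
T(Q) = -Q
u(F) = 1/(2*F)
(u(T(I(m))) - 9)² = (1/(2*((-1*2))) - 9)² = ((½)/(-2) - 9)² = ((½)*(-½) - 9)² = (-¼ - 9)² = (-37/4)² = 1369/16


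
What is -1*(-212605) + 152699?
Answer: 365304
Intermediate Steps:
-1*(-212605) + 152699 = 212605 + 152699 = 365304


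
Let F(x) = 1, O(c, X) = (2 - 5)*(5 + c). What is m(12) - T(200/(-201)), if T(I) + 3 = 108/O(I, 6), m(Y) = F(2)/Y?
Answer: 116617/9660 ≈ 12.072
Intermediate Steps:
O(c, X) = -15 - 3*c (O(c, X) = -3*(5 + c) = -15 - 3*c)
m(Y) = 1/Y
T(I) = -3 + 108/(-15 - 3*I)
m(12) - T(200/(-201)) = 1/12 - 3*(-17 - 200/(-201))/(5 + 200/(-201)) = 1/12 - 3*(-17 - 200*(-1)/201)/(5 + 200*(-1/201)) = 1/12 - 3*(-17 - 1*(-200/201))/(5 - 200/201) = 1/12 - 3*(-17 + 200/201)/805/201 = 1/12 - 3*201*(-3217)/(805*201) = 1/12 - 1*(-9651/805) = 1/12 + 9651/805 = 116617/9660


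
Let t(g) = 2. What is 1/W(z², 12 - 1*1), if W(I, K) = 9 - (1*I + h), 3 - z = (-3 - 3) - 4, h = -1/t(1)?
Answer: -2/319 ≈ -0.0062696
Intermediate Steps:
h = -½ (h = -1/2 = -1*½ = -½ ≈ -0.50000)
z = 13 (z = 3 - ((-3 - 3) - 4) = 3 - (-6 - 4) = 3 - 1*(-10) = 3 + 10 = 13)
W(I, K) = 19/2 - I (W(I, K) = 9 - (1*I - ½) = 9 - (I - ½) = 9 - (-½ + I) = 9 + (½ - I) = 19/2 - I)
1/W(z², 12 - 1*1) = 1/(19/2 - 1*13²) = 1/(19/2 - 1*169) = 1/(19/2 - 169) = 1/(-319/2) = -2/319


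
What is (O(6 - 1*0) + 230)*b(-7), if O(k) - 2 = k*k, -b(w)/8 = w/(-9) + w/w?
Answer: -34304/9 ≈ -3811.6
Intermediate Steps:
b(w) = -8 + 8*w/9 (b(w) = -8*(w/(-9) + w/w) = -8*(w*(-⅑) + 1) = -8*(-w/9 + 1) = -8*(1 - w/9) = -8 + 8*w/9)
O(k) = 2 + k² (O(k) = 2 + k*k = 2 + k²)
(O(6 - 1*0) + 230)*b(-7) = ((2 + (6 - 1*0)²) + 230)*(-8 + (8/9)*(-7)) = ((2 + (6 + 0)²) + 230)*(-8 - 56/9) = ((2 + 6²) + 230)*(-128/9) = ((2 + 36) + 230)*(-128/9) = (38 + 230)*(-128/9) = 268*(-128/9) = -34304/9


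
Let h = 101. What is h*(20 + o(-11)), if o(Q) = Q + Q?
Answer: -202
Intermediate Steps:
o(Q) = 2*Q
h*(20 + o(-11)) = 101*(20 + 2*(-11)) = 101*(20 - 22) = 101*(-2) = -202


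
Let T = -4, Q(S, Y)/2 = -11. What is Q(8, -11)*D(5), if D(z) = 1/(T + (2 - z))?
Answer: 22/7 ≈ 3.1429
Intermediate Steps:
Q(S, Y) = -22 (Q(S, Y) = 2*(-11) = -22)
D(z) = 1/(-2 - z) (D(z) = 1/(-4 + (2 - z)) = 1/(-2 - z))
Q(8, -11)*D(5) = -(-22)/(2 + 5) = -(-22)/7 = -22*(-1/7) = 22/7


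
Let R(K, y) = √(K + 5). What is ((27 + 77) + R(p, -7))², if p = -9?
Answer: 10812 + 416*I ≈ 10812.0 + 416.0*I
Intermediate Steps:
R(K, y) = √(5 + K)
((27 + 77) + R(p, -7))² = ((27 + 77) + √(5 - 9))² = (104 + √(-4))² = (104 + 2*I)²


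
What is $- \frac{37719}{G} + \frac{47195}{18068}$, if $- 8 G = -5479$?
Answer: $- \frac{5193473731}{98994572} \approx -52.462$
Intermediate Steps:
$G = \frac{5479}{8}$ ($G = \left(- \frac{1}{8}\right) \left(-5479\right) = \frac{5479}{8} \approx 684.88$)
$- \frac{37719}{G} + \frac{47195}{18068} = - \frac{37719}{\frac{5479}{8}} + \frac{47195}{18068} = \left(-37719\right) \frac{8}{5479} + 47195 \cdot \frac{1}{18068} = - \frac{301752}{5479} + \frac{47195}{18068} = - \frac{5193473731}{98994572}$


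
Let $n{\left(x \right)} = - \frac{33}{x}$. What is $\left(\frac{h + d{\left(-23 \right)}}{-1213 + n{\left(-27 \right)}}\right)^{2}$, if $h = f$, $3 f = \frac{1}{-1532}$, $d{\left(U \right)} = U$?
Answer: $\frac{100569534129}{279156996672064} \approx 0.00036026$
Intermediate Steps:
$f = - \frac{1}{4596}$ ($f = \frac{1}{3 \left(-1532\right)} = \frac{1}{3} \left(- \frac{1}{1532}\right) = - \frac{1}{4596} \approx -0.00021758$)
$h = - \frac{1}{4596} \approx -0.00021758$
$\left(\frac{h + d{\left(-23 \right)}}{-1213 + n{\left(-27 \right)}}\right)^{2} = \left(\frac{- \frac{1}{4596} - 23}{-1213 - \frac{33}{-27}}\right)^{2} = \left(- \frac{105709}{4596 \left(-1213 - - \frac{11}{9}\right)}\right)^{2} = \left(- \frac{105709}{4596 \left(-1213 + \frac{11}{9}\right)}\right)^{2} = \left(- \frac{105709}{4596 \left(- \frac{10906}{9}\right)}\right)^{2} = \left(\left(- \frac{105709}{4596}\right) \left(- \frac{9}{10906}\right)\right)^{2} = \left(\frac{317127}{16707992}\right)^{2} = \frac{100569534129}{279156996672064}$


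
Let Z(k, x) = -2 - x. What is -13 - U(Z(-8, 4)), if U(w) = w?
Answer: -7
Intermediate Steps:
-13 - U(Z(-8, 4)) = -13 - (-2 - 1*4) = -13 - (-2 - 4) = -13 - 1*(-6) = -13 + 6 = -7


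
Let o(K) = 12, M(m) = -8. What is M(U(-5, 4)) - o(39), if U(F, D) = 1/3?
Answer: -20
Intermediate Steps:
U(F, D) = ⅓
M(U(-5, 4)) - o(39) = -8 - 1*12 = -8 - 12 = -20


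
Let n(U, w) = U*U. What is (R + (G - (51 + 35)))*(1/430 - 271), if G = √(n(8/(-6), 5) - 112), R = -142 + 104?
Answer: 7224798/215 - 77686*I*√62/215 ≈ 33604.0 - 2845.1*I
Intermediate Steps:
n(U, w) = U²
R = -38
G = 4*I*√62/3 (G = √((8/(-6))² - 112) = √((8*(-⅙))² - 112) = √((-4/3)² - 112) = √(16/9 - 112) = √(-992/9) = 4*I*√62/3 ≈ 10.499*I)
(R + (G - (51 + 35)))*(1/430 - 271) = (-38 + (4*I*√62/3 - (51 + 35)))*(1/430 - 271) = (-38 + (4*I*√62/3 - 1*86))*(1/430 - 271) = (-38 + (4*I*√62/3 - 86))*(-116529/430) = (-38 + (-86 + 4*I*√62/3))*(-116529/430) = (-124 + 4*I*√62/3)*(-116529/430) = 7224798/215 - 77686*I*√62/215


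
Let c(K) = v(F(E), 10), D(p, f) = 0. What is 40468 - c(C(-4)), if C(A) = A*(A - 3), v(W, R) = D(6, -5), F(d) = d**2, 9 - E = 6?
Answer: 40468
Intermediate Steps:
E = 3 (E = 9 - 1*6 = 9 - 6 = 3)
v(W, R) = 0
C(A) = A*(-3 + A)
c(K) = 0
40468 - c(C(-4)) = 40468 - 1*0 = 40468 + 0 = 40468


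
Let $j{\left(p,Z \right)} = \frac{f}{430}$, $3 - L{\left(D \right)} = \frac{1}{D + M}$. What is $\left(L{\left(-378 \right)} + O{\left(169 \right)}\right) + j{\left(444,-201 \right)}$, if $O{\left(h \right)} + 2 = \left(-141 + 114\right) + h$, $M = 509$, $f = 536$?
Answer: $\frac{4062488}{28165} \approx 144.24$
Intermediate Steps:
$O{\left(h \right)} = -29 + h$ ($O{\left(h \right)} = -2 + \left(\left(-141 + 114\right) + h\right) = -2 + \left(-27 + h\right) = -29 + h$)
$L{\left(D \right)} = 3 - \frac{1}{509 + D}$ ($L{\left(D \right)} = 3 - \frac{1}{D + 509} = 3 - \frac{1}{509 + D}$)
$j{\left(p,Z \right)} = \frac{268}{215}$ ($j{\left(p,Z \right)} = \frac{536}{430} = 536 \cdot \frac{1}{430} = \frac{268}{215}$)
$\left(L{\left(-378 \right)} + O{\left(169 \right)}\right) + j{\left(444,-201 \right)} = \left(\frac{1526 + 3 \left(-378\right)}{509 - 378} + \left(-29 + 169\right)\right) + \frac{268}{215} = \left(\frac{1526 - 1134}{131} + 140\right) + \frac{268}{215} = \left(\frac{1}{131} \cdot 392 + 140\right) + \frac{268}{215} = \left(\frac{392}{131} + 140\right) + \frac{268}{215} = \frac{18732}{131} + \frac{268}{215} = \frac{4062488}{28165}$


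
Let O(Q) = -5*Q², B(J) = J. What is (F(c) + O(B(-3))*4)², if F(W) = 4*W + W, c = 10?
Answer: 16900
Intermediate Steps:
F(W) = 5*W
(F(c) + O(B(-3))*4)² = (5*10 - 5*(-3)²*4)² = (50 - 5*9*4)² = (50 - 45*4)² = (50 - 180)² = (-130)² = 16900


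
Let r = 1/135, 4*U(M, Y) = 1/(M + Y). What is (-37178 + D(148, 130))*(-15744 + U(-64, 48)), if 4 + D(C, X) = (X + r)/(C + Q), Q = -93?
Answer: 278161538871983/475200 ≈ 5.8536e+8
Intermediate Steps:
U(M, Y) = 1/(4*(M + Y))
r = 1/135 ≈ 0.0074074
D(C, X) = -4 + (1/135 + X)/(-93 + C) (D(C, X) = -4 + (X + 1/135)/(C - 93) = -4 + (1/135 + X)/(-93 + C))
(-37178 + D(148, 130))*(-15744 + U(-64, 48)) = (-37178 + (50221/135 + 130 - 4*148)/(-93 + 148))*(-15744 + 1/(4*(-64 + 48))) = (-37178 + (50221/135 + 130 - 592)/55)*(-15744 + (¼)/(-16)) = (-37178 + (1/55)*(-12149/135))*(-15744 + (¼)*(-1/16)) = (-37178 - 12149/7425)*(-15744 - 1/64) = -276058799/7425*(-1007617/64) = 278161538871983/475200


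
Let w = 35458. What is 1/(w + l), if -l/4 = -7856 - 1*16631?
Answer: 1/133406 ≈ 7.4959e-6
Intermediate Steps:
l = 97948 (l = -4*(-7856 - 1*16631) = -4*(-7856 - 16631) = -4*(-24487) = 97948)
1/(w + l) = 1/(35458 + 97948) = 1/133406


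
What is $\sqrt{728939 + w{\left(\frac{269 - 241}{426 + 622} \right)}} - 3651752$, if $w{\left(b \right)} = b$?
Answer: $-3651752 + \frac{15 \sqrt{222387958}}{262} \approx -3.6509 \cdot 10^{6}$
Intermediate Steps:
$\sqrt{728939 + w{\left(\frac{269 - 241}{426 + 622} \right)}} - 3651752 = \sqrt{728939 + \frac{269 - 241}{426 + 622}} - 3651752 = \sqrt{728939 + \frac{28}{1048}} - 3651752 = \sqrt{728939 + 28 \cdot \frac{1}{1048}} - 3651752 = \sqrt{728939 + \frac{7}{262}} - 3651752 = \sqrt{\frac{190982025}{262}} - 3651752 = \frac{15 \sqrt{222387958}}{262} - 3651752 = -3651752 + \frac{15 \sqrt{222387958}}{262}$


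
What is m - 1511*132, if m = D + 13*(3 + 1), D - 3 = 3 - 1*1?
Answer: -199395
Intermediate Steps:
D = 5 (D = 3 + (3 - 1*1) = 3 + (3 - 1) = 3 + 2 = 5)
m = 57 (m = 5 + 13*(3 + 1) = 5 + 13*4 = 5 + 52 = 57)
m - 1511*132 = 57 - 1511*132 = 57 - 199452 = -199395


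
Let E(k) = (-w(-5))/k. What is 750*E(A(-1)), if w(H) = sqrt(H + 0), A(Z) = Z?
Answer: 750*I*sqrt(5) ≈ 1677.1*I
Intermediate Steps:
w(H) = sqrt(H)
E(k) = -I*sqrt(5)/k (E(k) = (-sqrt(-5))/k = (-I*sqrt(5))/k = -I*sqrt(5)/k)
750*E(A(-1)) = 750*(-1*I*sqrt(5)/(-1)) = 750*(-1*I*sqrt(5)*(-1)) = 750*(I*sqrt(5)) = 750*I*sqrt(5)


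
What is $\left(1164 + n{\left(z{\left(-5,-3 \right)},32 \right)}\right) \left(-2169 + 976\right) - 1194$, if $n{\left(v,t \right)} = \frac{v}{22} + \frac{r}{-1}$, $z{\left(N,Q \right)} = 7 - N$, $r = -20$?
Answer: $- \frac{15557924}{11} \approx -1.4144 \cdot 10^{6}$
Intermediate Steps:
$n{\left(v,t \right)} = 20 + \frac{v}{22}$ ($n{\left(v,t \right)} = \frac{v}{22} - \frac{20}{-1} = v \frac{1}{22} - -20 = \frac{v}{22} + 20 = 20 + \frac{v}{22}$)
$\left(1164 + n{\left(z{\left(-5,-3 \right)},32 \right)}\right) \left(-2169 + 976\right) - 1194 = \left(1164 + \left(20 + \frac{7 - -5}{22}\right)\right) \left(-2169 + 976\right) - 1194 = \left(1164 + \left(20 + \frac{7 + 5}{22}\right)\right) \left(-1193\right) - 1194 = \left(1164 + \left(20 + \frac{1}{22} \cdot 12\right)\right) \left(-1193\right) - 1194 = \left(1164 + \left(20 + \frac{6}{11}\right)\right) \left(-1193\right) - 1194 = \left(1164 + \frac{226}{11}\right) \left(-1193\right) - 1194 = \frac{13030}{11} \left(-1193\right) - 1194 = - \frac{15544790}{11} - 1194 = - \frac{15557924}{11}$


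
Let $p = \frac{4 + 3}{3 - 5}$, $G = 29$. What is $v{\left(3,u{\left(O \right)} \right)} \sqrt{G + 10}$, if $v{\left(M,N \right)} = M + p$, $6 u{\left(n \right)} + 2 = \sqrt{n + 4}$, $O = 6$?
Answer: $- \frac{\sqrt{39}}{2} \approx -3.1225$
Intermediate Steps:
$u{\left(n \right)} = - \frac{1}{3} + \frac{\sqrt{4 + n}}{6}$ ($u{\left(n \right)} = - \frac{1}{3} + \frac{\sqrt{n + 4}}{6} = - \frac{1}{3} + \frac{\sqrt{4 + n}}{6}$)
$p = - \frac{7}{2}$ ($p = \frac{7}{-2} = 7 \left(- \frac{1}{2}\right) = - \frac{7}{2} \approx -3.5$)
$v{\left(M,N \right)} = - \frac{7}{2} + M$ ($v{\left(M,N \right)} = M - \frac{7}{2} = - \frac{7}{2} + M$)
$v{\left(3,u{\left(O \right)} \right)} \sqrt{G + 10} = \left(- \frac{7}{2} + 3\right) \sqrt{29 + 10} = - \frac{\sqrt{39}}{2}$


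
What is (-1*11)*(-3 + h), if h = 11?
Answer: -88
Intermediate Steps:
(-1*11)*(-3 + h) = (-1*11)*(-3 + 11) = -11*8 = -88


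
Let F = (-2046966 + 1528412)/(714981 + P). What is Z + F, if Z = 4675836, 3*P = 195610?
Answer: 10944040421646/2340553 ≈ 4.6758e+6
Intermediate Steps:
P = 195610/3 (P = (1/3)*195610 = 195610/3 ≈ 65203.)
F = -1555662/2340553 (F = (-2046966 + 1528412)/(714981 + 195610/3) = -518554/2340553/3 = -518554*3/2340553 = -1555662/2340553 ≈ -0.66466)
Z + F = 4675836 - 1555662/2340553 = 10944040421646/2340553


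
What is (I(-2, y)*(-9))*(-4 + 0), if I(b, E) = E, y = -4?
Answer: -144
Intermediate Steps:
(I(-2, y)*(-9))*(-4 + 0) = (-4*(-9))*(-4 + 0) = 36*(-4) = -144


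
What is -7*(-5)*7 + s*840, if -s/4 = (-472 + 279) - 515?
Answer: 2379125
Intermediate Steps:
s = 2832 (s = -4*((-472 + 279) - 515) = -4*(-193 - 515) = -4*(-708) = 2832)
-7*(-5)*7 + s*840 = -7*(-5)*7 + 2832*840 = 35*7 + 2378880 = 245 + 2378880 = 2379125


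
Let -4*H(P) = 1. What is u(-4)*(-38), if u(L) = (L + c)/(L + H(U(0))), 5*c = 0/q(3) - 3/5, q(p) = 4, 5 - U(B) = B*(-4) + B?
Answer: -15656/425 ≈ -36.838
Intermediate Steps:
U(B) = 5 + 3*B (U(B) = 5 - (B*(-4) + B) = 5 - (-4*B + B) = 5 - (-3)*B = 5 + 3*B)
H(P) = -1/4 (H(P) = -1/4*1 = -1/4)
c = -3/25 (c = (0/4 - 3/5)/5 = (0*(1/4) - 3*1/5)/5 = (0 - 3/5)/5 = (1/5)*(-3/5) = -3/25 ≈ -0.12000)
u(L) = (-3/25 + L)/(-1/4 + L) (u(L) = (L - 3/25)/(L - 1/4) = (-3/25 + L)/(-1/4 + L))
u(-4)*(-38) = (4*(-3 + 25*(-4))/(25*(-1 + 4*(-4))))*(-38) = (4*(-3 - 100)/(25*(-1 - 16)))*(-38) = ((4/25)*(-103)/(-17))*(-38) = ((4/25)*(-1/17)*(-103))*(-38) = (412/425)*(-38) = -15656/425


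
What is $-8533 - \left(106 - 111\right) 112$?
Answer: $-7973$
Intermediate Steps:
$-8533 - \left(106 - 111\right) 112 = -8533 - \left(-5\right) 112 = -8533 - -560 = -8533 + 560 = -7973$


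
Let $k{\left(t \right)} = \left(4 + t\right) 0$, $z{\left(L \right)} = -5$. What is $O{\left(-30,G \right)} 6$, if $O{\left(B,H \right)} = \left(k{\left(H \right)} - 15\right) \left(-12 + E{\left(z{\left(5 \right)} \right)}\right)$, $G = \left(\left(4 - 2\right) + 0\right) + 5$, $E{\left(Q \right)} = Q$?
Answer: $1530$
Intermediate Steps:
$k{\left(t \right)} = 0$
$G = 7$ ($G = \left(\left(4 - 2\right) + 0\right) + 5 = \left(2 + 0\right) + 5 = 2 + 5 = 7$)
$O{\left(B,H \right)} = 255$ ($O{\left(B,H \right)} = \left(0 - 15\right) \left(-12 - 5\right) = \left(-15\right) \left(-17\right) = 255$)
$O{\left(-30,G \right)} 6 = 255 \cdot 6 = 1530$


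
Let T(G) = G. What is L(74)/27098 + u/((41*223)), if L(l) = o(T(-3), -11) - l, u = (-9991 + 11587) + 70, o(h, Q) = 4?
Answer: 22252629/123878507 ≈ 0.17963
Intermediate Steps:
u = 1666 (u = 1596 + 70 = 1666)
L(l) = 4 - l
L(74)/27098 + u/((41*223)) = (4 - 1*74)/27098 + 1666/((41*223)) = (4 - 74)*(1/27098) + 1666/9143 = -70*1/27098 + 1666*(1/9143) = -35/13549 + 1666/9143 = 22252629/123878507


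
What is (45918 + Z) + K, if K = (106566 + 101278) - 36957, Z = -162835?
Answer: 53970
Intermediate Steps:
K = 170887 (K = 207844 - 36957 = 170887)
(45918 + Z) + K = (45918 - 162835) + 170887 = -116917 + 170887 = 53970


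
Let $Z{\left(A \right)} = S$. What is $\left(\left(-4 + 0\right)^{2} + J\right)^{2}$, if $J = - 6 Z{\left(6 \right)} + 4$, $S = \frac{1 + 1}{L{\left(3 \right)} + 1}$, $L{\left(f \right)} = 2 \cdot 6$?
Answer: $\frac{61504}{169} \approx 363.93$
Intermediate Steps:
$L{\left(f \right)} = 12$
$S = \frac{2}{13}$ ($S = \frac{1 + 1}{12 + 1} = \frac{2}{13} \approx 0.15385$)
$Z{\left(A \right)} = \frac{2}{13}$
$J = \frac{40}{13}$ ($J = \left(-6\right) \frac{2}{13} + 4 = - \frac{12}{13} + 4 = \frac{40}{13} \approx 3.0769$)
$\left(\left(-4 + 0\right)^{2} + J\right)^{2} = \left(\left(-4 + 0\right)^{2} + \frac{40}{13}\right)^{2} = \left(\left(-4\right)^{2} + \frac{40}{13}\right)^{2} = \left(16 + \frac{40}{13}\right)^{2} = \left(\frac{248}{13}\right)^{2} = \frac{61504}{169}$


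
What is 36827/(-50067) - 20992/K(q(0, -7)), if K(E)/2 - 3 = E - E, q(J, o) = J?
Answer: -175204571/50067 ≈ -3499.4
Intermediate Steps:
K(E) = 6 (K(E) = 6 + 2*(E - E) = 6 + 2*0 = 6 + 0 = 6)
36827/(-50067) - 20992/K(q(0, -7)) = 36827/(-50067) - 20992/6 = 36827*(-1/50067) - 20992*1/6 = -36827/50067 - 10496/3 = -175204571/50067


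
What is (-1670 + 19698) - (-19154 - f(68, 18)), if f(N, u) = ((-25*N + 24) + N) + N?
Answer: 35642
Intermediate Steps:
f(N, u) = 24 - 23*N (f(N, u) = ((24 - 25*N) + N) + N = (24 - 24*N) + N = 24 - 23*N)
(-1670 + 19698) - (-19154 - f(68, 18)) = (-1670 + 19698) - (-19154 - (24 - 23*68)) = 18028 - (-19154 - (24 - 1564)) = 18028 - (-19154 - 1*(-1540)) = 18028 - (-19154 + 1540) = 18028 - 1*(-17614) = 18028 + 17614 = 35642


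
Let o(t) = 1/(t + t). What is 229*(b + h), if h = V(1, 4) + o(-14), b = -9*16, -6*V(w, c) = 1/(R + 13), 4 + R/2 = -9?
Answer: -36015517/1092 ≈ -32981.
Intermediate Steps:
R = -26 (R = -8 + 2*(-9) = -8 - 18 = -26)
o(t) = 1/(2*t)
V(w, c) = 1/78 (V(w, c) = -1/(6*(-26 + 13)) = -⅙/(-13) = -⅙*(-1/13) = 1/78)
b = -144
h = -25/1092 (h = 1/78 + (½)/(-14) = 1/78 + (½)*(-1/14) = 1/78 - 1/28 = -25/1092 ≈ -0.022894)
229*(b + h) = 229*(-144 - 25/1092) = 229*(-157273/1092) = -36015517/1092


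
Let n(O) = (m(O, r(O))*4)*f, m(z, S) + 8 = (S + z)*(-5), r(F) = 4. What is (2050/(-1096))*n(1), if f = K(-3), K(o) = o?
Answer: -101475/137 ≈ -740.69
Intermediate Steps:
f = -3
m(z, S) = -8 - 5*S - 5*z (m(z, S) = -8 + (S + z)*(-5) = -8 + (-5*S - 5*z) = -8 - 5*S - 5*z)
n(O) = 336 + 60*O (n(O) = ((-8 - 5*4 - 5*O)*4)*(-3) = ((-8 - 20 - 5*O)*4)*(-3) = ((-28 - 5*O)*4)*(-3) = (-112 - 20*O)*(-3) = 336 + 60*O)
(2050/(-1096))*n(1) = (2050/(-1096))*(336 + 60*1) = (2050*(-1/1096))*(336 + 60) = -1025/548*396 = -101475/137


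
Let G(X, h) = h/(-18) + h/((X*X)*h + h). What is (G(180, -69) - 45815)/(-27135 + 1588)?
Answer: 8905965661/4966490082 ≈ 1.7932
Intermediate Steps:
G(X, h) = -h/18 + h/(h + h*X²) (G(X, h) = h*(-1/18) + h/(X²*h + h) = -h/18 + h/(h*X² + h) = -h/18 + h/(h + h*X²))
(G(180, -69) - 45815)/(-27135 + 1588) = ((18 - 1*(-69) - 1*(-69)*180²)/(18*(1 + 180²)) - 45815)/(-27135 + 1588) = ((18 + 69 - 1*(-69)*32400)/(18*(1 + 32400)) - 45815)/(-25547) = ((1/18)*(18 + 69 + 2235600)/32401 - 45815)*(-1/25547) = ((1/18)*(1/32401)*2235687 - 45815)*(-1/25547) = (745229/194406 - 45815)*(-1/25547) = -8905965661/194406*(-1/25547) = 8905965661/4966490082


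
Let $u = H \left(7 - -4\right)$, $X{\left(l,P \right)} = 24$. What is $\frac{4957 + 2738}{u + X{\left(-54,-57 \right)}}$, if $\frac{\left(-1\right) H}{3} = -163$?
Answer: $\frac{2565}{1801} \approx 1.4242$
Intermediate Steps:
$H = 489$ ($H = \left(-3\right) \left(-163\right) = 489$)
$u = 5379$ ($u = 489 \left(7 - -4\right) = 489 \left(7 + 4\right) = 489 \cdot 11 = 5379$)
$\frac{4957 + 2738}{u + X{\left(-54,-57 \right)}} = \frac{4957 + 2738}{5379 + 24} = \frac{7695}{5403} = 7695 \cdot \frac{1}{5403} = \frac{2565}{1801}$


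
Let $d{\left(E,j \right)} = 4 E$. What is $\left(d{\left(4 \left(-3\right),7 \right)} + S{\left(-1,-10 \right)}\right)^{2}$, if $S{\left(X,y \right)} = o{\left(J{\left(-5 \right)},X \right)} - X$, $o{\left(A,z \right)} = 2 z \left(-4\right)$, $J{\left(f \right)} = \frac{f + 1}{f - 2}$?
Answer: $1521$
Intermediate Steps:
$J{\left(f \right)} = \frac{1 + f}{-2 + f}$
$o{\left(A,z \right)} = - 8 z$
$S{\left(X,y \right)} = - 9 X$ ($S{\left(X,y \right)} = - 8 X - X = - 9 X$)
$\left(d{\left(4 \left(-3\right),7 \right)} + S{\left(-1,-10 \right)}\right)^{2} = \left(4 \cdot 4 \left(-3\right) - -9\right)^{2} = \left(4 \left(-12\right) + 9\right)^{2} = \left(-48 + 9\right)^{2} = \left(-39\right)^{2} = 1521$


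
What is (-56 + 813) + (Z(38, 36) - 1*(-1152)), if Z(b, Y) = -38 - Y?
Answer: 1835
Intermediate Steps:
(-56 + 813) + (Z(38, 36) - 1*(-1152)) = (-56 + 813) + ((-38 - 1*36) - 1*(-1152)) = 757 + ((-38 - 36) + 1152) = 757 + (-74 + 1152) = 757 + 1078 = 1835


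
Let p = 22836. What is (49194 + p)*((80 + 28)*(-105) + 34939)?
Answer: 1699835970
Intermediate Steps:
(49194 + p)*((80 + 28)*(-105) + 34939) = (49194 + 22836)*((80 + 28)*(-105) + 34939) = 72030*(108*(-105) + 34939) = 72030*(-11340 + 34939) = 72030*23599 = 1699835970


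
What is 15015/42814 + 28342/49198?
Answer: 976071179/1053181586 ≈ 0.92678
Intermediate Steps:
15015/42814 + 28342/49198 = 15015*(1/42814) + 28342*(1/49198) = 15015/42814 + 14171/24599 = 976071179/1053181586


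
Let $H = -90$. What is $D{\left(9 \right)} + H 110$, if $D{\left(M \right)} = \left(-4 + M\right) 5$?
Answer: $-9875$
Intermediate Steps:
$D{\left(M \right)} = -20 + 5 M$
$D{\left(9 \right)} + H 110 = \left(-20 + 5 \cdot 9\right) - 9900 = \left(-20 + 45\right) - 9900 = 25 - 9900 = -9875$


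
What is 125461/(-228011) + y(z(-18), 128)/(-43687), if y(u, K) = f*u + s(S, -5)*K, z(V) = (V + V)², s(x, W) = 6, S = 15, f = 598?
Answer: -26052353749/1423016651 ≈ -18.308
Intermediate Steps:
z(V) = 4*V² (z(V) = (2*V)² = 4*V²)
y(u, K) = 6*K + 598*u (y(u, K) = 598*u + 6*K = 6*K + 598*u)
125461/(-228011) + y(z(-18), 128)/(-43687) = 125461/(-228011) + (6*128 + 598*(4*(-18)²))/(-43687) = 125461*(-1/228011) + (768 + 598*(4*324))*(-1/43687) = -17923/32573 + (768 + 598*1296)*(-1/43687) = -17923/32573 + (768 + 775008)*(-1/43687) = -17923/32573 + 775776*(-1/43687) = -17923/32573 - 775776/43687 = -26052353749/1423016651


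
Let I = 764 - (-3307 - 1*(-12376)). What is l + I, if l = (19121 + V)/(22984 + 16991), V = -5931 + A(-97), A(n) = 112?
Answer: -110659691/13325 ≈ -8304.7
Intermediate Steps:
V = -5819 (V = -5931 + 112 = -5819)
I = -8305 (I = 764 - (-3307 + 12376) = 764 - 1*9069 = 764 - 9069 = -8305)
l = 4434/13325 (l = (19121 - 5819)/(22984 + 16991) = 13302/39975 = 13302*(1/39975) = 4434/13325 ≈ 0.33276)
l + I = 4434/13325 - 8305 = -110659691/13325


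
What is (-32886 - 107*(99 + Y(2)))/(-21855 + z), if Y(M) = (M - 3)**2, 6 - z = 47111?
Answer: 21793/34480 ≈ 0.63205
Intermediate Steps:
z = -47105 (z = 6 - 1*47111 = 6 - 47111 = -47105)
Y(M) = (-3 + M)**2
(-32886 - 107*(99 + Y(2)))/(-21855 + z) = (-32886 - 107*(99 + (-3 + 2)**2))/(-21855 - 47105) = (-32886 - 107*(99 + (-1)**2))/(-68960) = (-32886 - 107*(99 + 1))*(-1/68960) = (-32886 - 107*100)*(-1/68960) = (-32886 - 10700)*(-1/68960) = -43586*(-1/68960) = 21793/34480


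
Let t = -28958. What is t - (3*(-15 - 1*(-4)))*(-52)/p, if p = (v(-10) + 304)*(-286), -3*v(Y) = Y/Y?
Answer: -26380720/911 ≈ -28958.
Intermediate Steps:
v(Y) = -1/3 (v(Y) = -Y/(3*Y) = -1/3*1 = -1/3)
p = -260546/3 (p = (-1/3 + 304)*(-286) = (911/3)*(-286) = -260546/3 ≈ -86849.)
t - (3*(-15 - 1*(-4)))*(-52)/p = -28958 - (3*(-15 - 1*(-4)))*(-52)/(-260546/3) = -28958 - (3*(-15 + 4))*(-52)*(-3)/260546 = -28958 - (3*(-11))*(-52)*(-3)/260546 = -28958 - (-33*(-52))*(-3)/260546 = -28958 - 1716*(-3)/260546 = -28958 - 1*(-18/911) = -28958 + 18/911 = -26380720/911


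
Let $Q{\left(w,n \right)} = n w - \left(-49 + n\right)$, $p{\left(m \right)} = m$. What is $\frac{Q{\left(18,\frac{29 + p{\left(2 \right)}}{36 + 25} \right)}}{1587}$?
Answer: $\frac{1172}{32269} \approx 0.03632$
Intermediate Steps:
$Q{\left(w,n \right)} = 49 - n + n w$
$\frac{Q{\left(18,\frac{29 + p{\left(2 \right)}}{36 + 25} \right)}}{1587} = \frac{49 - \frac{29 + 2}{36 + 25} + \frac{29 + 2}{36 + 25} \cdot 18}{1587} = \left(49 - \frac{31}{61} + \frac{31}{61} \cdot 18\right) \frac{1}{1587} = \left(49 - \frac{31}{61} + \frac{558}{61}\right) \frac{1}{1587} = \frac{3516}{61} \cdot \frac{1}{1587} = \frac{1172}{32269}$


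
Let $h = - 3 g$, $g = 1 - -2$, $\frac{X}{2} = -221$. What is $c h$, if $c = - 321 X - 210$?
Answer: $-1275048$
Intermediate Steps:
$X = -442$ ($X = 2 \left(-221\right) = -442$)
$c = 141672$ ($c = \left(-321\right) \left(-442\right) - 210 = 141882 - 210 = 141672$)
$g = 3$ ($g = 1 + 2 = 3$)
$h = -9$ ($h = \left(-3\right) 3 = -9$)
$c h = 141672 \left(-9\right) = -1275048$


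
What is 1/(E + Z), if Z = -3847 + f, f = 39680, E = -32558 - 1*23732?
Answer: -1/20457 ≈ -4.8883e-5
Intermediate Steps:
E = -56290 (E = -32558 - 23732 = -56290)
Z = 35833 (Z = -3847 + 39680 = 35833)
1/(E + Z) = 1/(-56290 + 35833) = 1/(-20457) = -1/20457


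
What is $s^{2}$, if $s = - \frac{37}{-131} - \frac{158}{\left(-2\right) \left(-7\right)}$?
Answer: $\frac{101808100}{840889} \approx 121.07$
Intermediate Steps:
$s = - \frac{10090}{917}$ ($s = \left(-37\right) \left(- \frac{1}{131}\right) - \frac{158}{14} = \frac{37}{131} - \frac{79}{7} = - \frac{10090}{917} \approx -11.003$)
$s^{2} = \left(- \frac{10090}{917}\right)^{2} = \frac{101808100}{840889}$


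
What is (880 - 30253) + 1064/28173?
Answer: -827524465/28173 ≈ -29373.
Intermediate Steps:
(880 - 30253) + 1064/28173 = -29373 + 1064*(1/28173) = -29373 + 1064/28173 = -827524465/28173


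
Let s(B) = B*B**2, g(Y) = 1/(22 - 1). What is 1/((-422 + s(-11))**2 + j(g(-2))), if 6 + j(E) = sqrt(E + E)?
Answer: 64533063/198310296198187 - sqrt(42)/198310296198187 ≈ 3.2541e-7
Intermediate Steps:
g(Y) = 1/21
s(B) = B**3
j(E) = -6 + sqrt(2)*sqrt(E) (j(E) = -6 + sqrt(E + E) = -6 + sqrt(2*E) = -6 + sqrt(2)*sqrt(E))
1/((-422 + s(-11))**2 + j(g(-2))) = 1/((-422 + (-11)**3)**2 + (-6 + sqrt(2)*sqrt(1/21))) = 1/((-422 - 1331)**2 + (-6 + sqrt(2)*(sqrt(21)/21))) = 1/((-1753)**2 + (-6 + sqrt(42)/21)) = 1/(3073009 + (-6 + sqrt(42)/21)) = 1/(3073003 + sqrt(42)/21)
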